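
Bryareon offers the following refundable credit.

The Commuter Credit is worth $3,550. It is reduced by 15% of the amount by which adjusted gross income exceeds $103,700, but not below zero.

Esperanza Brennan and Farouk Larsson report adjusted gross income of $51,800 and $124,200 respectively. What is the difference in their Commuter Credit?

Esperanza ($51,800): Commuter Credit: $51,800 is at or below the $103,700 threshold, so the full $3,550 applies.
Farouk ($124,200): Commuter Credit: 15% of the $20,500 excess over $103,700 is $3,075; credit = $3,550 − $3,075 = $475.
Difference: |$3,550 − $475| = $3,075.

$3,075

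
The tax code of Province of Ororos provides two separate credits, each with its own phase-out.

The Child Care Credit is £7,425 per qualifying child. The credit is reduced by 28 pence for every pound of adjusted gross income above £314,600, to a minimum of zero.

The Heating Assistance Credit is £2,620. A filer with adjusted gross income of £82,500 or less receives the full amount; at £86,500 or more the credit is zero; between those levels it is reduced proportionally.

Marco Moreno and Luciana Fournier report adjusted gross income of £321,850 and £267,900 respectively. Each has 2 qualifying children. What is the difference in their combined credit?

Marco (£321,850): Child Care Credit: base = 2 × £7,425 = £14,850. 28% of the £7,250 excess over £314,600 is £2,030; credit = £14,850 − £2,030 = £12,820. Heating Assistance Credit: £321,850 is at or above £86,500, so the credit is £0. total £12,820 + £0 = £12,820
Luciana (£267,900): Child Care Credit: base = 2 × £7,425 = £14,850. £267,900 is at or below the £314,600 threshold, so the full £14,850 applies. Heating Assistance Credit: £267,900 is at or above £86,500, so the credit is £0. total £14,850 + £0 = £14,850
Difference: |£12,820 − £14,850| = £2,030.

£2,030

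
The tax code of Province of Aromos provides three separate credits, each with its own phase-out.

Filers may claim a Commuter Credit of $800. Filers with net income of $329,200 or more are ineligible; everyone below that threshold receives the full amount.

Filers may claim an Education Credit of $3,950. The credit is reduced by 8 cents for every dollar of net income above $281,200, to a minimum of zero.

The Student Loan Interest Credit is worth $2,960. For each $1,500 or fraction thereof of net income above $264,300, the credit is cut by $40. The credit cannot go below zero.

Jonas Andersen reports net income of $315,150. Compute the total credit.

Commuter Credit: $315,150 is below the $329,200 cutoff, so the full $800 applies.
Education Credit: 8% of the $33,950 excess over $281,200 is $2,716; credit = $3,950 − $2,716 = $1,234.
Student Loan Interest Credit: income exceeds $264,300 by $50,850, which is 34 full-or-partial $1,500 increments; reduction = 34 × $40 = $1,360, leaving $1,600.
Total: $800 + $1,234 + $1,600 = $3,634.

$3,634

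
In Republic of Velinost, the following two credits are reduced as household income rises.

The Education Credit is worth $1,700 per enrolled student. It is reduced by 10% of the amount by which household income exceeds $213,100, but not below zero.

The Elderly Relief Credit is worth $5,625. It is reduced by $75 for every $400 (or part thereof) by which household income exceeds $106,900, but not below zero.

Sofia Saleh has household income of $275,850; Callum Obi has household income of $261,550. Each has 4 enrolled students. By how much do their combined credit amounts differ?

Sofia ($275,850): Education Credit: base = 4 × $1,700 = $6,800. 10% of the $62,750 excess over $213,100 is $6,275; credit = $6,800 − $6,275 = $525. Elderly Relief Credit: income exceeds $106,900 by $168,950 → 423 increments × $75 = $31,725 ≥ base, so the credit is $0. total $525 + $0 = $525
Callum ($261,550): Education Credit: base = 4 × $1,700 = $6,800. 10% of the $48,450 excess over $213,100 is $4,845; credit = $6,800 − $4,845 = $1,955. Elderly Relief Credit: income exceeds $106,900 by $154,650 → 387 increments × $75 = $29,025 ≥ base, so the credit is $0. total $1,955 + $0 = $1,955
Difference: |$525 − $1,955| = $1,430.

$1,430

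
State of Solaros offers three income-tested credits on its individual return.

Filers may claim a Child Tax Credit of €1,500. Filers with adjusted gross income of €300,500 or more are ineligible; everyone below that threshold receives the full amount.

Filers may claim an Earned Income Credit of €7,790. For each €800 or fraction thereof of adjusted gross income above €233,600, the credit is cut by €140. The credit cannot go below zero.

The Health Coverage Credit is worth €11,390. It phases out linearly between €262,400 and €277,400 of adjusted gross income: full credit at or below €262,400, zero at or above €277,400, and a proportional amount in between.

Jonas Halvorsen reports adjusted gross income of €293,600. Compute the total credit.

Child Tax Credit: €293,600 is below the €300,500 cutoff, so the full €1,500 applies.
Earned Income Credit: income exceeds €233,600 by €60,000 → 75 increments × €140 = €10,500 ≥ base, so the credit is €0.
Health Coverage Credit: €293,600 is at or above €277,400, so the credit is €0.
Total: €1,500 + €0 + €0 = €1,500.

€1,500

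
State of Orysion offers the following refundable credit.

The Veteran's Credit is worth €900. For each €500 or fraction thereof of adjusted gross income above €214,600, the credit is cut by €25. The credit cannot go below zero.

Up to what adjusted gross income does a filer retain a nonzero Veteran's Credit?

€232,100

After 35 increments the reduction is 35 × €25 = €875, leaving €25; one more increment wipes it out. Increment 35 ends at excess 35 × €500 = €17,500, so the highest qualifying income is €214,600 + €17,500 = €232,100.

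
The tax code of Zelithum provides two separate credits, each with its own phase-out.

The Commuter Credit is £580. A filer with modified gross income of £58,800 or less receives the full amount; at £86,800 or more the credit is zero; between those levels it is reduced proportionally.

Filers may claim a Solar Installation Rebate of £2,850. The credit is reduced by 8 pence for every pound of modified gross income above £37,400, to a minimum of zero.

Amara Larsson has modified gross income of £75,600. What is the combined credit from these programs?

£232

Commuter Credit: £75,600 is £16,800 into a £28,000 phase-out range, leaving 11,200/28,000 of the credit: £580 × 11,200/28,000 = £232.
Solar Installation Rebate: 8% of the £38,200 excess over £37,400 is £3,056 ≥ base, so the credit is £0.
Total: £232 + £0 = £232.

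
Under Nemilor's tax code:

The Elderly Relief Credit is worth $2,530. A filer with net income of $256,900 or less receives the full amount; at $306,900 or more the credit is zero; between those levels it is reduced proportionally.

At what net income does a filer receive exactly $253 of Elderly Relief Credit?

$301,900

$253 is 253/2,530 of the full $2,530, so 2,277/2,530 of the $50,000 range has been used: income = $256,900 + $50,000 × 2,277/2,530 = $301,900.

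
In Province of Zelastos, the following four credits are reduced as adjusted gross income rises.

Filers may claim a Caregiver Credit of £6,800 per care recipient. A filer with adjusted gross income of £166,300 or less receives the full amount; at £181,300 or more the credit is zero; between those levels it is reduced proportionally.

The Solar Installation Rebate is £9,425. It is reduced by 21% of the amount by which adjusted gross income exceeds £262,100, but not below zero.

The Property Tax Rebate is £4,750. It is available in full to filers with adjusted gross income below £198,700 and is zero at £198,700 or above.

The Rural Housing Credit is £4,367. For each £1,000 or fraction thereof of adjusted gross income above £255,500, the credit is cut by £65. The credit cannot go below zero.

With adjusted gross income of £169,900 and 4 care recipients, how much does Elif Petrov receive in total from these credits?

£39,214

Caregiver Credit: base = 4 × £6,800 = £27,200. £169,900 is £3,600 into a £15,000 phase-out range, leaving 11,400/15,000 of the credit: £27,200 × 11,400/15,000 = £20,672.
Solar Installation Rebate: £169,900 is at or below the £262,100 threshold, so the full £9,425 applies.
Property Tax Rebate: £169,900 is below the £198,700 cutoff, so the full £4,750 applies.
Rural Housing Credit: £169,900 is at or below the £255,500 threshold, so the full £4,367 applies.
Total: £20,672 + £9,425 + £4,750 + £4,367 = £39,214.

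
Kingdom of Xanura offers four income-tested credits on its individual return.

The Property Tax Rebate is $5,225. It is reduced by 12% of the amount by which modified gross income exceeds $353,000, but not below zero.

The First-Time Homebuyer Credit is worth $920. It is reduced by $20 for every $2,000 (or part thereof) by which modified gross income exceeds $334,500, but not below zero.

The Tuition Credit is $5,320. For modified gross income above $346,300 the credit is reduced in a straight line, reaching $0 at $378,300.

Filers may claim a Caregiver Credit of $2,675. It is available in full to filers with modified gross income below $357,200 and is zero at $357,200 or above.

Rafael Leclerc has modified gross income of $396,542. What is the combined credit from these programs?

$280

Property Tax Rebate: 12% of the $43,542 excess over $353,000 is $5,225.04 ≥ base, so the credit is $0.
First-Time Homebuyer Credit: income exceeds $334,500 by $62,042, which is 32 full-or-partial $2,000 increments; reduction = 32 × $20 = $640, leaving $280.
Tuition Credit: $396,542 is at or above $378,300, so the credit is $0.
Caregiver Credit: $396,542 meets or exceeds the $357,200 cutoff, so the credit is $0.
Total: $0 + $280 + $0 + $0 = $280.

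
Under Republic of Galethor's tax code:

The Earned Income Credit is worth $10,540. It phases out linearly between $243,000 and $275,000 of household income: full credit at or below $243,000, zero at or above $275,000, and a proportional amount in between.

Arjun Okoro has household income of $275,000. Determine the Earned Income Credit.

Earned Income Credit: $275,000 is at or above $275,000, so the credit is $0.

$0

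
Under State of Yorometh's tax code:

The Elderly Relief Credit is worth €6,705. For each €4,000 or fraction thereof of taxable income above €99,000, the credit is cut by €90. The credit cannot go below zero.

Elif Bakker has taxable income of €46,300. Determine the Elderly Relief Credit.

Elderly Relief Credit: €46,300 is at or below the €99,000 threshold, so the full €6,705 applies.

€6,705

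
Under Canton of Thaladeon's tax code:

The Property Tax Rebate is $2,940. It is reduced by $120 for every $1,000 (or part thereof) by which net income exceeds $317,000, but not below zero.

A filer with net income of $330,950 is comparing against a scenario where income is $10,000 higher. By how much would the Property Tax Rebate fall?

$1,200

At $330,950 — income exceeds $317,000 by $13,950, which is 14 full-or-partial $1,000 increments; reduction = 14 × $120 = $1,680, leaving $1,260.
At $340,950 — income exceeds $317,000 by $23,950, which is 24 full-or-partial $1,000 increments; reduction = 24 × $120 = $2,880, leaving $60.
Lost: $1,260 − $60 = $1,200.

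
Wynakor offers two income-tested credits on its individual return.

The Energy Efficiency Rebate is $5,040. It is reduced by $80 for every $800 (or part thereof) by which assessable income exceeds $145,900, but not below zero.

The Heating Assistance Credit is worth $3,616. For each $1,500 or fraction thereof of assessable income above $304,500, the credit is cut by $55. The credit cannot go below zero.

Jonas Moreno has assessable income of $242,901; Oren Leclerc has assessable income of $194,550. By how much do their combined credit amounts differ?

$160

Jonas ($242,901): Energy Efficiency Rebate: income exceeds $145,900 by $97,001 → 122 increments × $80 = $9,760 ≥ base, so the credit is $0. Heating Assistance Credit: $242,901 is at or below the $304,500 threshold, so the full $3,616 applies. total $0 + $3,616 = $3,616
Oren ($194,550): Energy Efficiency Rebate: income exceeds $145,900 by $48,650, which is 61 full-or-partial $800 increments; reduction = 61 × $80 = $4,880, leaving $160. Heating Assistance Credit: $194,550 is at or below the $304,500 threshold, so the full $3,616 applies. total $160 + $3,616 = $3,776
Difference: |$3,616 − $3,776| = $160.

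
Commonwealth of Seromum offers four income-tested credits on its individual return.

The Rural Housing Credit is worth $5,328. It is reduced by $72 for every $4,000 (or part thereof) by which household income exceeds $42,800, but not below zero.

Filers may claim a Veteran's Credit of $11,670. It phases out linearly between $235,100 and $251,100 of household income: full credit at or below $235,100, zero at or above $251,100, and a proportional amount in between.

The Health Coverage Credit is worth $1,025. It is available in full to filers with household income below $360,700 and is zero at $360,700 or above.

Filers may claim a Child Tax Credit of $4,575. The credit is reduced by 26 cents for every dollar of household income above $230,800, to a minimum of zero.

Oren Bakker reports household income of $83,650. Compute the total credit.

Rural Housing Credit: income exceeds $42,800 by $40,850, which is 11 full-or-partial $4,000 increments; reduction = 11 × $72 = $792, leaving $4,536.
Veteran's Credit: $83,650 is at or below the $235,100 threshold, so the full $11,670 applies.
Health Coverage Credit: $83,650 is below the $360,700 cutoff, so the full $1,025 applies.
Child Tax Credit: $83,650 is at or below the $230,800 threshold, so the full $4,575 applies.
Total: $4,536 + $11,670 + $1,025 + $4,575 = $21,806.

$21,806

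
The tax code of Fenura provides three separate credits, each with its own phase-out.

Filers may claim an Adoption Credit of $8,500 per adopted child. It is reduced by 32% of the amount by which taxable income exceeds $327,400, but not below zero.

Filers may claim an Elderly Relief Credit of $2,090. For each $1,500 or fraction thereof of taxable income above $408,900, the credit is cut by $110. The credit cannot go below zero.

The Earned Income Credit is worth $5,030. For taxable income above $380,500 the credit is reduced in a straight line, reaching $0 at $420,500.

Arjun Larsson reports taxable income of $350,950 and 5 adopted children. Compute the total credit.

Adoption Credit: base = 5 × $8,500 = $42,500. 32% of the $23,550 excess over $327,400 is $7,536; credit = $42,500 − $7,536 = $34,964.
Elderly Relief Credit: $350,950 is at or below the $408,900 threshold, so the full $2,090 applies.
Earned Income Credit: $350,950 is at or below the $380,500 threshold, so the full $5,030 applies.
Total: $34,964 + $2,090 + $5,030 = $42,084.

$42,084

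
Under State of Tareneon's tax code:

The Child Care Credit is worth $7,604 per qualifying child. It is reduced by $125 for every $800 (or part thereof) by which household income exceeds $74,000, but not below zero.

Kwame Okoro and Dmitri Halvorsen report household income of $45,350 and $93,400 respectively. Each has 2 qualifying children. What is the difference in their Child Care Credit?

$3,125

Kwame ($45,350): Child Care Credit: base = 2 × $7,604 = $15,208. $45,350 is at or below the $74,000 threshold, so the full $15,208 applies.
Dmitri ($93,400): Child Care Credit: base = 2 × $7,604 = $15,208. income exceeds $74,000 by $19,400, which is 25 full-or-partial $800 increments; reduction = 25 × $125 = $3,125, leaving $12,083.
Difference: |$15,208 − $12,083| = $3,125.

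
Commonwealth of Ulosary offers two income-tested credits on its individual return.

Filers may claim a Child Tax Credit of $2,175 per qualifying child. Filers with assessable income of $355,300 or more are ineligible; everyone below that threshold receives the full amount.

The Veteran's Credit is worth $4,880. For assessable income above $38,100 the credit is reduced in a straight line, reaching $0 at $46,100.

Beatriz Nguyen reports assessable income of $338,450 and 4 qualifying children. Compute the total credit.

$8,700

Child Tax Credit: base = 4 × $2,175 = $8,700. $338,450 is below the $355,300 cutoff, so the full $8,700 applies.
Veteran's Credit: $338,450 is at or above $46,100, so the credit is $0.
Total: $8,700 + $0 = $8,700.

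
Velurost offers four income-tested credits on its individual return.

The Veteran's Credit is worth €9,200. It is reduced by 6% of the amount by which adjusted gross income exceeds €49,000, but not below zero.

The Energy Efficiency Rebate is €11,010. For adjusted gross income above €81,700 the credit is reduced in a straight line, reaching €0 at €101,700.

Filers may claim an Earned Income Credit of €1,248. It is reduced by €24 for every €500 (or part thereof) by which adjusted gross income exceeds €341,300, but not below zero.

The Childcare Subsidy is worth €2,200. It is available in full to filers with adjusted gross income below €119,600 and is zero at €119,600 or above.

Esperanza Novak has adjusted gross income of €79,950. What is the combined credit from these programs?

Veteran's Credit: 6% of the €30,950 excess over €49,000 is €1,857; credit = €9,200 − €1,857 = €7,343.
Energy Efficiency Rebate: €79,950 is at or below the €81,700 threshold, so the full €11,010 applies.
Earned Income Credit: €79,950 is at or below the €341,300 threshold, so the full €1,248 applies.
Childcare Subsidy: €79,950 is below the €119,600 cutoff, so the full €2,200 applies.
Total: €7,343 + €11,010 + €1,248 + €2,200 = €21,801.

€21,801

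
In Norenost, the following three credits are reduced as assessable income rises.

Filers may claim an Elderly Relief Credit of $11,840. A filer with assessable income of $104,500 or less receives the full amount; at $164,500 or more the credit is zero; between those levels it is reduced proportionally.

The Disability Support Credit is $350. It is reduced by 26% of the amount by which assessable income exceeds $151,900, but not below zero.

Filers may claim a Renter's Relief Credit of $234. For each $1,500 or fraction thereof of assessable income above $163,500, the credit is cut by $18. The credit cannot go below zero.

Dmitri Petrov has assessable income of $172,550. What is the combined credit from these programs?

Elderly Relief Credit: $172,550 is at or above $164,500, so the credit is $0.
Disability Support Credit: 26% of the $20,650 excess over $151,900 is $5,369 ≥ base, so the credit is $0.
Renter's Relief Credit: income exceeds $163,500 by $9,050, which is 7 full-or-partial $1,500 increments; reduction = 7 × $18 = $126, leaving $108.
Total: $0 + $0 + $108 = $108.

$108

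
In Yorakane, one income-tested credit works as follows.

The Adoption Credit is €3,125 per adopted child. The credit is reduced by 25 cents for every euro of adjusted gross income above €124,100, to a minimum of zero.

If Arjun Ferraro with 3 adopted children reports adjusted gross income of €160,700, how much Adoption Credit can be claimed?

Adoption Credit: base = 3 × €3,125 = €9,375. 25% of the €36,600 excess over €124,100 is €9,150; credit = €9,375 − €9,150 = €225.

€225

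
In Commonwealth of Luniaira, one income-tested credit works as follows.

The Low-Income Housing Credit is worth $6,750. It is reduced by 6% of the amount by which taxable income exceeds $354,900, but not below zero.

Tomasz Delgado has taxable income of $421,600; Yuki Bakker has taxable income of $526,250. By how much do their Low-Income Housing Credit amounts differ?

Tomasz ($421,600): Low-Income Housing Credit: 6% of the $66,700 excess over $354,900 is $4,002; credit = $6,750 − $4,002 = $2,748.
Yuki ($526,250): Low-Income Housing Credit: 6% of the $171,350 excess over $354,900 is $10,281 ≥ base, so the credit is $0.
Difference: |$2,748 − $0| = $2,748.

$2,748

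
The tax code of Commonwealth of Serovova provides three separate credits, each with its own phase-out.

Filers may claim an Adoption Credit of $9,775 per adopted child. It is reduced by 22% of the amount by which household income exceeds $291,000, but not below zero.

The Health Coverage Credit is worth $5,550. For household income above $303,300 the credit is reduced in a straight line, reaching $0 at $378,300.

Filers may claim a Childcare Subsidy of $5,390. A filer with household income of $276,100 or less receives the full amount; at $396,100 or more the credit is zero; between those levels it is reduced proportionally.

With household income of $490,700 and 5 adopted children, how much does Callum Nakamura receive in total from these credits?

$4,941

Adoption Credit: base = 5 × $9,775 = $48,875. 22% of the $199,700 excess over $291,000 is $43,934; credit = $48,875 − $43,934 = $4,941.
Health Coverage Credit: $490,700 is at or above $378,300, so the credit is $0.
Childcare Subsidy: $490,700 is at or above $396,100, so the credit is $0.
Total: $4,941 + $0 + $0 = $4,941.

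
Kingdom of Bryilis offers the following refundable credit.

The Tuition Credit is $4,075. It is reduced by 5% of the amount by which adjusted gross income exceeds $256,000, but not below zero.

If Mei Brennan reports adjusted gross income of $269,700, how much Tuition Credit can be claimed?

Tuition Credit: 5% of the $13,700 excess over $256,000 is $685; credit = $4,075 − $685 = $3,390.

$3,390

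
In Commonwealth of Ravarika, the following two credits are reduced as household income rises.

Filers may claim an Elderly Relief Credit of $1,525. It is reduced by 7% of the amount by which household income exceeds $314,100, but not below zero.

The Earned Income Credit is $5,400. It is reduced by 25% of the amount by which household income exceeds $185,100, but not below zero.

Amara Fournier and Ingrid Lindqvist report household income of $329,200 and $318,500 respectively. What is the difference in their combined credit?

Amara ($329,200): Elderly Relief Credit: 7% of the $15,100 excess over $314,100 is $1,057; credit = $1,525 − $1,057 = $468. Earned Income Credit: 25% of the $144,100 excess over $185,100 is $36,025 ≥ base, so the credit is $0. total $468 + $0 = $468
Ingrid ($318,500): Elderly Relief Credit: 7% of the $4,400 excess over $314,100 is $308; credit = $1,525 − $308 = $1,217. Earned Income Credit: 25% of the $133,400 excess over $185,100 is $33,350 ≥ base, so the credit is $0. total $1,217 + $0 = $1,217
Difference: |$468 − $1,217| = $749.

$749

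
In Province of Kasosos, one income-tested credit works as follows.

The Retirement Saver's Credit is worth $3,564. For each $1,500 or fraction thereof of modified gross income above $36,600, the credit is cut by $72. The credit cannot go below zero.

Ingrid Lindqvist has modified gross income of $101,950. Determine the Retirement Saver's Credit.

Retirement Saver's Credit: income exceeds $36,600 by $65,350, which is 44 full-or-partial $1,500 increments; reduction = 44 × $72 = $3,168, leaving $396.

$396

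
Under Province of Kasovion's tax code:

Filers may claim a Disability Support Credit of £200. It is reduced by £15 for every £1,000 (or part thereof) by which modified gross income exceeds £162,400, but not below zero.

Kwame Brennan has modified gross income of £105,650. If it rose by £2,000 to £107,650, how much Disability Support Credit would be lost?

£0

At £105,650 — £105,650 is at or below the £162,400 threshold, so the full £200 applies.
At £107,650 — £107,650 is at or below the £162,400 threshold, so the full £200 applies.
Lost: £200 − £200 = £0.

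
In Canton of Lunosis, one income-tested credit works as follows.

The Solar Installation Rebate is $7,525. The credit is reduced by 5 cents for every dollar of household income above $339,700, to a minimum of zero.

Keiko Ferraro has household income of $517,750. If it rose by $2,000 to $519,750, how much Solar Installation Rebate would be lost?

At $517,750 — 5% of the $178,050 excess over $339,700 is $8,902.50 ≥ base, so the credit is $0.
At $519,750 — 5% of the $180,050 excess over $339,700 is $9,002.50 ≥ base, so the credit is $0.
Lost: $0 − $0 = $0.

$0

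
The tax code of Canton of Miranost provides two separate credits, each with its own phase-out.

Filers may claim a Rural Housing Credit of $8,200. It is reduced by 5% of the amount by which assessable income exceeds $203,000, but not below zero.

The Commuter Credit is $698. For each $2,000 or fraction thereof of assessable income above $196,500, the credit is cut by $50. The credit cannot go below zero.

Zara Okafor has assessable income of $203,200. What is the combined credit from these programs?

$8,688

Rural Housing Credit: 5% of the $200 excess over $203,000 is $10; credit = $8,200 − $10 = $8,190.
Commuter Credit: income exceeds $196,500 by $6,700, which is 4 full-or-partial $2,000 increments; reduction = 4 × $50 = $200, leaving $498.
Total: $8,190 + $498 = $8,688.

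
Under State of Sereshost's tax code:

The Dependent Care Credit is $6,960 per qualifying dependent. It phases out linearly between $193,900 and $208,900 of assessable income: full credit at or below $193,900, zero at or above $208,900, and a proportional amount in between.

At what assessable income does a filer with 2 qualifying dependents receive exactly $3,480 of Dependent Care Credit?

Full credit = 2 × $6,960 = $13,920.
$3,480 is 3,480/13,920 of the full $13,920, so 10,440/13,920 of the $15,000 range has been used: income = $193,900 + $15,000 × 10,440/13,920 = $205,150.

$205,150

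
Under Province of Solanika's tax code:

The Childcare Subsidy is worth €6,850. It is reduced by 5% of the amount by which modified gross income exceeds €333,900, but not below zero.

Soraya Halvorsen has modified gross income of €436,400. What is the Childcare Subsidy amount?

Childcare Subsidy: 5% of the €102,500 excess over €333,900 is €5,125; credit = €6,850 − €5,125 = €1,725.

€1,725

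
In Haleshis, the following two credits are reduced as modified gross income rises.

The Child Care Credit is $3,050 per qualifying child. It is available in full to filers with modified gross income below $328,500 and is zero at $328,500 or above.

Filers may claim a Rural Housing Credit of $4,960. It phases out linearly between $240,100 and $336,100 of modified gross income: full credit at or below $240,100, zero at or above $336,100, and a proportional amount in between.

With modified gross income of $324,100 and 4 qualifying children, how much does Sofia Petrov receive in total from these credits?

Child Care Credit: base = 4 × $3,050 = $12,200. $324,100 is below the $328,500 cutoff, so the full $12,200 applies.
Rural Housing Credit: $324,100 is $84,000 into a $96,000 phase-out range, leaving 12,000/96,000 of the credit: $4,960 × 12,000/96,000 = $620.
Total: $12,200 + $620 = $12,820.

$12,820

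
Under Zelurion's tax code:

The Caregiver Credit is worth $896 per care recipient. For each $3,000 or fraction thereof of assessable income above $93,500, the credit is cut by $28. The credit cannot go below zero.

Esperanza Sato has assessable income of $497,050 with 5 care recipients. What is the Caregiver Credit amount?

$700

Caregiver Credit: base = 5 × $896 = $4,480. income exceeds $93,500 by $403,550, which is 135 full-or-partial $3,000 increments; reduction = 135 × $28 = $3,780, leaving $700.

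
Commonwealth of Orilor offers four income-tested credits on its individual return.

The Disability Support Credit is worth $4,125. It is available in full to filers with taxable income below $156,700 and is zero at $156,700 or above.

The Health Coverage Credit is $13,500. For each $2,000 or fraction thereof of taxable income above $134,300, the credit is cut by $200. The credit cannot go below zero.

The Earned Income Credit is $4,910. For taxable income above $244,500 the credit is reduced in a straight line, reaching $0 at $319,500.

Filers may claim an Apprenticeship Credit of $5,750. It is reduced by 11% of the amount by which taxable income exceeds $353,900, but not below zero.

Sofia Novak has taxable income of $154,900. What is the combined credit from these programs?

$26,085

Disability Support Credit: $154,900 is below the $156,700 cutoff, so the full $4,125 applies.
Health Coverage Credit: income exceeds $134,300 by $20,600, which is 11 full-or-partial $2,000 increments; reduction = 11 × $200 = $2,200, leaving $11,300.
Earned Income Credit: $154,900 is at or below the $244,500 threshold, so the full $4,910 applies.
Apprenticeship Credit: $154,900 is at or below the $353,900 threshold, so the full $5,750 applies.
Total: $4,125 + $11,300 + $4,910 + $5,750 = $26,085.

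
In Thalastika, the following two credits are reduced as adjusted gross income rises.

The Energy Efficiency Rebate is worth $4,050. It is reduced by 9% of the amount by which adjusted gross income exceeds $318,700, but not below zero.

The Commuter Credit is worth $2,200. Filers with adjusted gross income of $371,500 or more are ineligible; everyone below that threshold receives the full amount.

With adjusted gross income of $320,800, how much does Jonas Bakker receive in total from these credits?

$6,061

Energy Efficiency Rebate: 9% of the $2,100 excess over $318,700 is $189; credit = $4,050 − $189 = $3,861.
Commuter Credit: $320,800 is below the $371,500 cutoff, so the full $2,200 applies.
Total: $3,861 + $2,200 = $6,061.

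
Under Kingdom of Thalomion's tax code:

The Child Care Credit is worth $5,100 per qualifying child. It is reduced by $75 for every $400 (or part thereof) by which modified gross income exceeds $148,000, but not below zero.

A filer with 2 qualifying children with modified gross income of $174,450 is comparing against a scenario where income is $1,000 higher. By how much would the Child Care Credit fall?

At $174,450 — base = 2 × $5,100 = $10,200. income exceeds $148,000 by $26,450, which is 67 full-or-partial $400 increments; reduction = 67 × $75 = $5,025, leaving $5,175.
At $175,450 — base = 2 × $5,100 = $10,200. income exceeds $148,000 by $27,450, which is 69 full-or-partial $400 increments; reduction = 69 × $75 = $5,175, leaving $5,025.
Lost: $5,175 − $5,025 = $150.

$150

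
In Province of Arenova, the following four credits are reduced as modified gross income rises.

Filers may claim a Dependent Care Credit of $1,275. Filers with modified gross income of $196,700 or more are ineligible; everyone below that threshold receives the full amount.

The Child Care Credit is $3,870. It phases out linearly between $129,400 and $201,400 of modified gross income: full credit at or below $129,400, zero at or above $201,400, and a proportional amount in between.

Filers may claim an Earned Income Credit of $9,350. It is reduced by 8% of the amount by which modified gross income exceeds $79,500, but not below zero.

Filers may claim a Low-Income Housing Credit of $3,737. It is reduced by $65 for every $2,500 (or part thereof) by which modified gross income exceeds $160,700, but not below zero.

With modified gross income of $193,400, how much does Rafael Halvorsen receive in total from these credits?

Dependent Care Credit: $193,400 is below the $196,700 cutoff, so the full $1,275 applies.
Child Care Credit: $193,400 is $64,000 into a $72,000 phase-out range, leaving 8,000/72,000 of the credit: $3,870 × 8,000/72,000 = $430.
Earned Income Credit: 8% of the $113,900 excess over $79,500 is $9,112; credit = $9,350 − $9,112 = $238.
Low-Income Housing Credit: income exceeds $160,700 by $32,700, which is 14 full-or-partial $2,500 increments; reduction = 14 × $65 = $910, leaving $2,827.
Total: $1,275 + $430 + $238 + $2,827 = $4,770.

$4,770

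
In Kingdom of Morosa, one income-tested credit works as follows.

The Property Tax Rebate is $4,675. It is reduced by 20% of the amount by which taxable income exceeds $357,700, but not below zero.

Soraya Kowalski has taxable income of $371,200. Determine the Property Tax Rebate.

Property Tax Rebate: 20% of the $13,500 excess over $357,700 is $2,700; credit = $4,675 − $2,700 = $1,975.

$1,975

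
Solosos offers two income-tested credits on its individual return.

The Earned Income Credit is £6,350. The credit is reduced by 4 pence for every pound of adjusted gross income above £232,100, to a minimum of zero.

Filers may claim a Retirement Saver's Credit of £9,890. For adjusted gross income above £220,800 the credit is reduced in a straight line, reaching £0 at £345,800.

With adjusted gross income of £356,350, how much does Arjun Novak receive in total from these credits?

Earned Income Credit: 4% of the £124,250 excess over £232,100 is £4,970; credit = £6,350 − £4,970 = £1,380.
Retirement Saver's Credit: £356,350 is at or above £345,800, so the credit is £0.
Total: £1,380 + £0 = £1,380.

£1,380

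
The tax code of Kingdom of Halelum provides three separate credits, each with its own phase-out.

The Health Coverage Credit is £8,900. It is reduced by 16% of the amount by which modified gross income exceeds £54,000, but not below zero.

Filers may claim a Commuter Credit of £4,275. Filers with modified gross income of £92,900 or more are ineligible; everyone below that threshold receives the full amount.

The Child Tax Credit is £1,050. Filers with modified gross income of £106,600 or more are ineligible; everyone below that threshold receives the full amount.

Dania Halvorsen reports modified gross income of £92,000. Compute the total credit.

£8,145

Health Coverage Credit: 16% of the £38,000 excess over £54,000 is £6,080; credit = £8,900 − £6,080 = £2,820.
Commuter Credit: £92,000 is below the £92,900 cutoff, so the full £4,275 applies.
Child Tax Credit: £92,000 is below the £106,600 cutoff, so the full £1,050 applies.
Total: £2,820 + £4,275 + £1,050 = £8,145.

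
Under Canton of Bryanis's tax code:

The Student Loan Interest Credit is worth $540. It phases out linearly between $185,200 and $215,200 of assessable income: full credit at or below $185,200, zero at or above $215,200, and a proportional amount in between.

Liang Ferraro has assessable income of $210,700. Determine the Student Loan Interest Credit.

Student Loan Interest Credit: $210,700 is $25,500 into a $30,000 phase-out range, leaving 4,500/30,000 of the credit: $540 × 4,500/30,000 = $81.

$81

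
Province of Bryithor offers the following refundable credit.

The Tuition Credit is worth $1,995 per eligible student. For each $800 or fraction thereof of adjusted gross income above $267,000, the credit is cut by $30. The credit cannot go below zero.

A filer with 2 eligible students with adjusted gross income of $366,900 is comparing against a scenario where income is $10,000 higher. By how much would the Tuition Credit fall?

$240

At $366,900 — base = 2 × $1,995 = $3,990. income exceeds $267,000 by $99,900, which is 125 full-or-partial $800 increments; reduction = 125 × $30 = $3,750, leaving $240.
At $376,900 — base = 2 × $1,995 = $3,990. income exceeds $267,000 by $109,900 → 138 increments × $30 = $4,140 ≥ base, so the credit is $0.
Lost: $240 − $0 = $240.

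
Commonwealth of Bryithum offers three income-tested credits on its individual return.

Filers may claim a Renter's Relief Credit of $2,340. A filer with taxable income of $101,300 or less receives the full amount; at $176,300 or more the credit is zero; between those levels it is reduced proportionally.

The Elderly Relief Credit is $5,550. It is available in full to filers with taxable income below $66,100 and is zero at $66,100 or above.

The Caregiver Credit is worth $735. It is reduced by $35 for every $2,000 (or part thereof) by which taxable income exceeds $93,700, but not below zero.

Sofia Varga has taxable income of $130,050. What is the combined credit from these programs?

$1,513

Renter's Relief Credit: $130,050 is $28,750 into a $75,000 phase-out range, leaving 46,250/75,000 of the credit: $2,340 × 46,250/75,000 = $1,443.
Elderly Relief Credit: $130,050 meets or exceeds the $66,100 cutoff, so the credit is $0.
Caregiver Credit: income exceeds $93,700 by $36,350, which is 19 full-or-partial $2,000 increments; reduction = 19 × $35 = $665, leaving $70.
Total: $1,443 + $0 + $70 = $1,513.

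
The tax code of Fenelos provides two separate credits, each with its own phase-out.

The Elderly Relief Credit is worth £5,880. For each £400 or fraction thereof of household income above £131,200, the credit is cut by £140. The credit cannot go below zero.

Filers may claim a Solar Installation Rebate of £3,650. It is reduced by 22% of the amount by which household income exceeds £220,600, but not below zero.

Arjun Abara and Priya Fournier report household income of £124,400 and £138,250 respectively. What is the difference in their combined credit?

Arjun (£124,400): Elderly Relief Credit: £124,400 is at or below the £131,200 threshold, so the full £5,880 applies. Solar Installation Rebate: £124,400 is at or below the £220,600 threshold, so the full £3,650 applies. total £5,880 + £3,650 = £9,530
Priya (£138,250): Elderly Relief Credit: income exceeds £131,200 by £7,050, which is 18 full-or-partial £400 increments; reduction = 18 × £140 = £2,520, leaving £3,360. Solar Installation Rebate: £138,250 is at or below the £220,600 threshold, so the full £3,650 applies. total £3,360 + £3,650 = £7,010
Difference: |£9,530 − £7,010| = £2,520.

£2,520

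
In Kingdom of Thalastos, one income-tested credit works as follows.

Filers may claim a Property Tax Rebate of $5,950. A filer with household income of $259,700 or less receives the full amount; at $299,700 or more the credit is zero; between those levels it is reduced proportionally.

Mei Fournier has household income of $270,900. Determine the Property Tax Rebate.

$4,284

Property Tax Rebate: $270,900 is $11,200 into a $40,000 phase-out range, leaving 28,800/40,000 of the credit: $5,950 × 28,800/40,000 = $4,284.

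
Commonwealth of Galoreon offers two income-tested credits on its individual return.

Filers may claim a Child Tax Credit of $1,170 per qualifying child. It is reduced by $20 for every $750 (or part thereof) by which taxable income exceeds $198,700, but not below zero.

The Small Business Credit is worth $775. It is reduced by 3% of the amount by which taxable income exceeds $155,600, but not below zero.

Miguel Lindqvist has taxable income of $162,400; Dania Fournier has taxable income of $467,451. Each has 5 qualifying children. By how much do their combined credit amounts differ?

$6,421

Miguel ($162,400): Child Tax Credit: base = 5 × $1,170 = $5,850. $162,400 is at or below the $198,700 threshold, so the full $5,850 applies. Small Business Credit: 3% of the $6,800 excess over $155,600 is $204; credit = $775 − $204 = $571. total $5,850 + $571 = $6,421
Dania ($467,451): Child Tax Credit: base = 5 × $1,170 = $5,850. income exceeds $198,700 by $268,751 → 359 increments × $20 = $7,180 ≥ base, so the credit is $0. Small Business Credit: 3% of the $311,851 excess over $155,600 is $9,355.53 ≥ base, so the credit is $0. total $0 + $0 = $0
Difference: |$6,421 − $0| = $6,421.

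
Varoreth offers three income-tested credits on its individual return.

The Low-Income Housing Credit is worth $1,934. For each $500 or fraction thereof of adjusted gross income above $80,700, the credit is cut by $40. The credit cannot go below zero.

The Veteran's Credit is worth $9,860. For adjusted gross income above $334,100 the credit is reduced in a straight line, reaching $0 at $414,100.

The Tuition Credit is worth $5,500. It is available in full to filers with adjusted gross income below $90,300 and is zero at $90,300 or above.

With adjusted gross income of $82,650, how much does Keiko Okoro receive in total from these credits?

Low-Income Housing Credit: income exceeds $80,700 by $1,950, which is 4 full-or-partial $500 increments; reduction = 4 × $40 = $160, leaving $1,774.
Veteran's Credit: $82,650 is at or below the $334,100 threshold, so the full $9,860 applies.
Tuition Credit: $82,650 is below the $90,300 cutoff, so the full $5,500 applies.
Total: $1,774 + $9,860 + $5,500 = $17,134.

$17,134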